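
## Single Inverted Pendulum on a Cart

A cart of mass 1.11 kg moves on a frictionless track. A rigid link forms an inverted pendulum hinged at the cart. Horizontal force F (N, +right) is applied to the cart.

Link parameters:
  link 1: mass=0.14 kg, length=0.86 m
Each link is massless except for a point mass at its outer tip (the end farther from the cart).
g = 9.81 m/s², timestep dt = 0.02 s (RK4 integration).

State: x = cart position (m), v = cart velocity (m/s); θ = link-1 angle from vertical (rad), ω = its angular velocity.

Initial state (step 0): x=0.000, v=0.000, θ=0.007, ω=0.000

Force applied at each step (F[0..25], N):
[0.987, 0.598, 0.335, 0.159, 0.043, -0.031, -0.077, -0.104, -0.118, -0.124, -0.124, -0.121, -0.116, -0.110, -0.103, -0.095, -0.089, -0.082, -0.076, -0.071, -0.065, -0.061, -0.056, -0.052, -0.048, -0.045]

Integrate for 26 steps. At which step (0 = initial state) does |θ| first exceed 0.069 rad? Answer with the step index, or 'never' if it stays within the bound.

Answer: never

Derivation:
apply F[0]=+0.987 → step 1: x=0.000, v=0.018, θ=0.007, ω=-0.019
apply F[1]=+0.598 → step 2: x=0.001, v=0.028, θ=0.006, ω=-0.030
apply F[2]=+0.335 → step 3: x=0.001, v=0.034, θ=0.006, ω=-0.035
apply F[3]=+0.159 → step 4: x=0.002, v=0.037, θ=0.005, ω=-0.037
apply F[4]=+0.043 → step 5: x=0.003, v=0.038, θ=0.004, ω=-0.037
apply F[5]=-0.031 → step 6: x=0.003, v=0.037, θ=0.003, ω=-0.035
apply F[6]=-0.077 → step 7: x=0.004, v=0.035, θ=0.003, ω=-0.033
apply F[7]=-0.104 → step 8: x=0.005, v=0.033, θ=0.002, ω=-0.030
apply F[8]=-0.118 → step 9: x=0.006, v=0.031, θ=0.002, ω=-0.027
apply F[9]=-0.124 → step 10: x=0.006, v=0.029, θ=0.001, ω=-0.024
apply F[10]=-0.124 → step 11: x=0.007, v=0.027, θ=0.001, ω=-0.021
apply F[11]=-0.121 → step 12: x=0.007, v=0.025, θ=0.000, ω=-0.019
apply F[12]=-0.116 → step 13: x=0.008, v=0.022, θ=-0.000, ω=-0.016
apply F[13]=-0.110 → step 14: x=0.008, v=0.020, θ=-0.000, ω=-0.014
apply F[14]=-0.103 → step 15: x=0.008, v=0.019, θ=-0.001, ω=-0.012
apply F[15]=-0.095 → step 16: x=0.009, v=0.017, θ=-0.001, ω=-0.010
apply F[16]=-0.089 → step 17: x=0.009, v=0.015, θ=-0.001, ω=-0.009
apply F[17]=-0.082 → step 18: x=0.009, v=0.014, θ=-0.001, ω=-0.007
apply F[18]=-0.076 → step 19: x=0.010, v=0.013, θ=-0.001, ω=-0.006
apply F[19]=-0.071 → step 20: x=0.010, v=0.011, θ=-0.001, ω=-0.005
apply F[20]=-0.065 → step 21: x=0.010, v=0.010, θ=-0.002, ω=-0.004
apply F[21]=-0.061 → step 22: x=0.010, v=0.009, θ=-0.002, ω=-0.003
apply F[22]=-0.056 → step 23: x=0.011, v=0.008, θ=-0.002, ω=-0.002
apply F[23]=-0.052 → step 24: x=0.011, v=0.007, θ=-0.002, ω=-0.001
apply F[24]=-0.048 → step 25: x=0.011, v=0.006, θ=-0.002, ω=-0.001
apply F[25]=-0.045 → step 26: x=0.011, v=0.006, θ=-0.002, ω=-0.000
max |θ| = 0.007 ≤ 0.069 over all 27 states.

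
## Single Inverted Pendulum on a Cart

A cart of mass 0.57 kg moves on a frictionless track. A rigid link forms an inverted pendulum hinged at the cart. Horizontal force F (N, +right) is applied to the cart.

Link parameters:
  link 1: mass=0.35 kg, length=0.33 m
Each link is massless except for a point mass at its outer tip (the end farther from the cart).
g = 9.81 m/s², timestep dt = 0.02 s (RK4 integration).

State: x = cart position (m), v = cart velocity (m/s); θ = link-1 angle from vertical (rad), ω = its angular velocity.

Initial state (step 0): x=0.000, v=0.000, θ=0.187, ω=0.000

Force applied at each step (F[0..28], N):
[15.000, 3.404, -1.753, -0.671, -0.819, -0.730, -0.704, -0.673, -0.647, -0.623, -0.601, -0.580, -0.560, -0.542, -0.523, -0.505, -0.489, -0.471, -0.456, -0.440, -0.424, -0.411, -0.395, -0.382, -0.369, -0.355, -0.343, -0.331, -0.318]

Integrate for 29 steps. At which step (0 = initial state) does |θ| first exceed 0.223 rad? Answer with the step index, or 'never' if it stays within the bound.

apply F[0]=+15.000 → step 1: x=0.005, v=0.495, θ=0.173, ω=-1.368
apply F[1]=+3.404 → step 2: x=0.016, v=0.596, θ=0.144, ω=-1.574
apply F[2]=-1.753 → step 3: x=0.027, v=0.521, θ=0.116, ω=-1.272
apply F[3]=-0.671 → step 4: x=0.037, v=0.486, θ=0.092, ω=-1.105
apply F[4]=-0.819 → step 5: x=0.046, v=0.448, θ=0.071, ω=-0.942
apply F[5]=-0.730 → step 6: x=0.055, v=0.415, θ=0.054, ω=-0.805
apply F[6]=-0.704 → step 7: x=0.063, v=0.385, θ=0.039, ω=-0.687
apply F[7]=-0.673 → step 8: x=0.070, v=0.357, θ=0.026, ω=-0.584
apply F[8]=-0.647 → step 9: x=0.077, v=0.332, θ=0.016, ω=-0.496
apply F[9]=-0.623 → step 10: x=0.084, v=0.309, θ=0.006, ω=-0.419
apply F[10]=-0.601 → step 11: x=0.090, v=0.287, θ=-0.001, ω=-0.353
apply F[11]=-0.580 → step 12: x=0.095, v=0.268, θ=-0.008, ω=-0.295
apply F[12]=-0.560 → step 13: x=0.100, v=0.249, θ=-0.013, ω=-0.246
apply F[13]=-0.542 → step 14: x=0.105, v=0.232, θ=-0.018, ω=-0.203
apply F[14]=-0.523 → step 15: x=0.110, v=0.216, θ=-0.021, ω=-0.166
apply F[15]=-0.505 → step 16: x=0.114, v=0.201, θ=-0.024, ω=-0.135
apply F[16]=-0.489 → step 17: x=0.118, v=0.187, θ=-0.027, ω=-0.107
apply F[17]=-0.471 → step 18: x=0.121, v=0.174, θ=-0.029, ω=-0.084
apply F[18]=-0.456 → step 19: x=0.125, v=0.161, θ=-0.030, ω=-0.064
apply F[19]=-0.440 → step 20: x=0.128, v=0.150, θ=-0.031, ω=-0.046
apply F[20]=-0.424 → step 21: x=0.131, v=0.139, θ=-0.032, ω=-0.032
apply F[21]=-0.411 → step 22: x=0.133, v=0.128, θ=-0.032, ω=-0.019
apply F[22]=-0.395 → step 23: x=0.136, v=0.118, θ=-0.033, ω=-0.008
apply F[23]=-0.382 → step 24: x=0.138, v=0.109, θ=-0.033, ω=0.001
apply F[24]=-0.369 → step 25: x=0.140, v=0.100, θ=-0.033, ω=0.009
apply F[25]=-0.355 → step 26: x=0.142, v=0.091, θ=-0.032, ω=0.015
apply F[26]=-0.343 → step 27: x=0.144, v=0.083, θ=-0.032, ω=0.021
apply F[27]=-0.331 → step 28: x=0.145, v=0.075, θ=-0.032, ω=0.025
apply F[28]=-0.318 → step 29: x=0.147, v=0.068, θ=-0.031, ω=0.029
max |θ| = 0.187 ≤ 0.223 over all 30 states.

Answer: never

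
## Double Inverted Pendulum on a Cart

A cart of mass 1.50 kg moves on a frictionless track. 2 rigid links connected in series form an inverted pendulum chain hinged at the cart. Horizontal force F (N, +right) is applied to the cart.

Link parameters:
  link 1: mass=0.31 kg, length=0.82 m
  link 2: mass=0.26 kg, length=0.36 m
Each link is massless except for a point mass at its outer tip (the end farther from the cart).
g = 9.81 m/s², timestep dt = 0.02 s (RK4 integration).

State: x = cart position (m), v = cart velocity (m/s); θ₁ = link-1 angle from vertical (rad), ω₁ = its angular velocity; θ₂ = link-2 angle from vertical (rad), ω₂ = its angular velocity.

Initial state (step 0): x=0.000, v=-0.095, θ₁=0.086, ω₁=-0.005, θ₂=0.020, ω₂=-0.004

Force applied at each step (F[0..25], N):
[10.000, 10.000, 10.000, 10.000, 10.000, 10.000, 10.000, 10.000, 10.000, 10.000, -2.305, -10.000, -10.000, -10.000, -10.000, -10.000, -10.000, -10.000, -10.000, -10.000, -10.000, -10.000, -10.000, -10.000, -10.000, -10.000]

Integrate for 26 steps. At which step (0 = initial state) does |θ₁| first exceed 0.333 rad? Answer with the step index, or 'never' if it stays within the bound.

Answer: never

Derivation:
apply F[0]=+10.000 → step 1: x=-0.001, v=0.032, θ₁=0.085, ω₁=-0.125, θ₂=0.019, ω₂=-0.073
apply F[1]=+10.000 → step 2: x=0.001, v=0.159, θ₁=0.081, ω₁=-0.245, θ₂=0.017, ω₂=-0.141
apply F[2]=+10.000 → step 3: x=0.006, v=0.286, θ₁=0.075, ω₁=-0.369, θ₂=0.014, ω₂=-0.206
apply F[3]=+10.000 → step 4: x=0.013, v=0.414, θ₁=0.066, ω₁=-0.495, θ₂=0.009, ω₂=-0.267
apply F[4]=+10.000 → step 5: x=0.022, v=0.543, θ₁=0.055, ω₁=-0.626, θ₂=0.003, ω₂=-0.322
apply F[5]=+10.000 → step 6: x=0.034, v=0.672, θ₁=0.041, ω₁=-0.763, θ₂=-0.004, ω₂=-0.370
apply F[6]=+10.000 → step 7: x=0.049, v=0.803, θ₁=0.024, ω₁=-0.907, θ₂=-0.012, ω₂=-0.409
apply F[7]=+10.000 → step 8: x=0.067, v=0.936, θ₁=0.005, ω₁=-1.059, θ₂=-0.020, ω₂=-0.438
apply F[8]=+10.000 → step 9: x=0.087, v=1.069, θ₁=-0.018, ω₁=-1.220, θ₂=-0.029, ω₂=-0.454
apply F[9]=+10.000 → step 10: x=0.109, v=1.205, θ₁=-0.044, ω₁=-1.392, θ₂=-0.038, ω₂=-0.457
apply F[10]=-2.305 → step 11: x=0.133, v=1.177, θ₁=-0.072, ω₁=-1.376, θ₂=-0.047, ω₂=-0.444
apply F[11]=-10.000 → step 12: x=0.155, v=1.050, θ₁=-0.098, ω₁=-1.247, θ₂=-0.056, ω₂=-0.414
apply F[12]=-10.000 → step 13: x=0.175, v=0.924, θ₁=-0.122, ω₁=-1.130, θ₂=-0.064, ω₂=-0.367
apply F[13]=-10.000 → step 14: x=0.192, v=0.801, θ₁=-0.143, ω₁=-1.025, θ₂=-0.071, ω₂=-0.303
apply F[14]=-10.000 → step 15: x=0.207, v=0.679, θ₁=-0.163, ω₁=-0.930, θ₂=-0.076, ω₂=-0.223
apply F[15]=-10.000 → step 16: x=0.220, v=0.558, θ₁=-0.181, ω₁=-0.846, θ₂=-0.079, ω₂=-0.128
apply F[16]=-10.000 → step 17: x=0.230, v=0.439, θ₁=-0.197, ω₁=-0.770, θ₂=-0.081, ω₂=-0.016
apply F[17]=-10.000 → step 18: x=0.237, v=0.322, θ₁=-0.211, ω₁=-0.704, θ₂=-0.080, ω₂=0.113
apply F[18]=-10.000 → step 19: x=0.242, v=0.205, θ₁=-0.225, ω₁=-0.646, θ₂=-0.076, ω₂=0.259
apply F[19]=-10.000 → step 20: x=0.245, v=0.090, θ₁=-0.237, ω₁=-0.597, θ₂=-0.069, ω₂=0.425
apply F[20]=-10.000 → step 21: x=0.246, v=-0.025, θ₁=-0.249, ω₁=-0.556, θ₂=-0.059, ω₂=0.612
apply F[21]=-10.000 → step 22: x=0.244, v=-0.138, θ₁=-0.260, ω₁=-0.522, θ₂=-0.045, ω₂=0.822
apply F[22]=-10.000 → step 23: x=0.240, v=-0.251, θ₁=-0.270, ω₁=-0.497, θ₂=-0.026, ω₂=1.058
apply F[23]=-10.000 → step 24: x=0.234, v=-0.364, θ₁=-0.279, ω₁=-0.479, θ₂=-0.002, ω₂=1.320
apply F[24]=-10.000 → step 25: x=0.226, v=-0.477, θ₁=-0.289, ω₁=-0.468, θ₂=0.027, ω₂=1.611
apply F[25]=-10.000 → step 26: x=0.215, v=-0.589, θ₁=-0.298, ω₁=-0.462, θ₂=0.062, ω₂=1.932
max |θ₁| = 0.298 ≤ 0.333 over all 27 states.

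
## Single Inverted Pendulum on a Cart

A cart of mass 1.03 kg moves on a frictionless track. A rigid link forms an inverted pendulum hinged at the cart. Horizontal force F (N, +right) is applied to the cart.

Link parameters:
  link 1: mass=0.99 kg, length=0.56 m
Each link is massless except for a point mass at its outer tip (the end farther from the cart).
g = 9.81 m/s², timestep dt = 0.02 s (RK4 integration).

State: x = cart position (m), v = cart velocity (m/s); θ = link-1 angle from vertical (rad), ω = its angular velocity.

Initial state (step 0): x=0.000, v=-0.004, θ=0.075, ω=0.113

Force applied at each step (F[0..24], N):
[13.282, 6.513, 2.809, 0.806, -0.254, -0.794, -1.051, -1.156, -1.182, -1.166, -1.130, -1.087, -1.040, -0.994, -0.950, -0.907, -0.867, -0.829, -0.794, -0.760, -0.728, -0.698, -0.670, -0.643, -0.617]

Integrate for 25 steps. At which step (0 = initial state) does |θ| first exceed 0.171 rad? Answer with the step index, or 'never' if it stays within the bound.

apply F[0]=+13.282 → step 1: x=0.002, v=0.239, θ=0.073, ω=-0.293
apply F[1]=+6.513 → step 2: x=0.008, v=0.352, θ=0.066, ω=-0.470
apply F[2]=+2.809 → step 3: x=0.016, v=0.395, θ=0.056, ω=-0.525
apply F[3]=+0.806 → step 4: x=0.024, v=0.401, θ=0.045, ω=-0.519
apply F[4]=-0.254 → step 5: x=0.032, v=0.389, θ=0.035, ω=-0.483
apply F[5]=-0.794 → step 6: x=0.039, v=0.367, θ=0.026, ω=-0.434
apply F[6]=-1.051 → step 7: x=0.046, v=0.343, θ=0.018, ω=-0.383
apply F[7]=-1.156 → step 8: x=0.053, v=0.318, θ=0.011, ω=-0.333
apply F[8]=-1.182 → step 9: x=0.059, v=0.294, θ=0.005, ω=-0.287
apply F[9]=-1.166 → step 10: x=0.065, v=0.271, θ=-0.001, ω=-0.245
apply F[10]=-1.130 → step 11: x=0.070, v=0.249, θ=-0.005, ω=-0.208
apply F[11]=-1.087 → step 12: x=0.075, v=0.229, θ=-0.009, ω=-0.175
apply F[12]=-1.040 → step 13: x=0.079, v=0.211, θ=-0.012, ω=-0.147
apply F[13]=-0.994 → step 14: x=0.083, v=0.195, θ=-0.015, ω=-0.122
apply F[14]=-0.950 → step 15: x=0.087, v=0.179, θ=-0.017, ω=-0.100
apply F[15]=-0.907 → step 16: x=0.090, v=0.165, θ=-0.019, ω=-0.081
apply F[16]=-0.867 → step 17: x=0.093, v=0.152, θ=-0.020, ω=-0.064
apply F[17]=-0.829 → step 18: x=0.096, v=0.140, θ=-0.022, ω=-0.050
apply F[18]=-0.794 → step 19: x=0.099, v=0.128, θ=-0.023, ω=-0.038
apply F[19]=-0.760 → step 20: x=0.101, v=0.118, θ=-0.023, ω=-0.027
apply F[20]=-0.728 → step 21: x=0.104, v=0.108, θ=-0.024, ω=-0.018
apply F[21]=-0.698 → step 22: x=0.106, v=0.099, θ=-0.024, ω=-0.010
apply F[22]=-0.670 → step 23: x=0.108, v=0.091, θ=-0.024, ω=-0.003
apply F[23]=-0.643 → step 24: x=0.109, v=0.083, θ=-0.024, ω=0.002
apply F[24]=-0.617 → step 25: x=0.111, v=0.075, θ=-0.024, ω=0.007
max |θ| = 0.075 ≤ 0.171 over all 26 states.

Answer: never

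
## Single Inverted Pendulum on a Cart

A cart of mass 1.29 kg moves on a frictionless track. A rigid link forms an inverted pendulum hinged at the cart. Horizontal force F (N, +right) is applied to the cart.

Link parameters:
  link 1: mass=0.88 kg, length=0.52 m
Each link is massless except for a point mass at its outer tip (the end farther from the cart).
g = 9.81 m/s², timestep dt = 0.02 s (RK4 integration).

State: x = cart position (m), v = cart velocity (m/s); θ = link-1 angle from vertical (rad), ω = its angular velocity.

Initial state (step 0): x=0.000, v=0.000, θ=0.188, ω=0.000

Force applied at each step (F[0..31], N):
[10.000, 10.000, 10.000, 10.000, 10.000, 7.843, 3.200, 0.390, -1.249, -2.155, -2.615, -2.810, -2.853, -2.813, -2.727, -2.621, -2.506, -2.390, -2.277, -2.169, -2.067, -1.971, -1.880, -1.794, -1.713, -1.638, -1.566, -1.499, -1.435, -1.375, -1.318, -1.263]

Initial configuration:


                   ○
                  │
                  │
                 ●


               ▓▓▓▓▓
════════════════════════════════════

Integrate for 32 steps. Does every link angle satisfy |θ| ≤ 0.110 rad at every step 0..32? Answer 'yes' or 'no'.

Answer: no

Derivation:
apply F[0]=+10.000 → step 1: x=0.001, v=0.128, θ=0.186, ω=-0.171
apply F[1]=+10.000 → step 2: x=0.005, v=0.256, θ=0.181, ω=-0.344
apply F[2]=+10.000 → step 3: x=0.012, v=0.385, θ=0.173, ω=-0.522
apply F[3]=+10.000 → step 4: x=0.021, v=0.516, θ=0.160, ω=-0.708
apply F[4]=+10.000 → step 5: x=0.032, v=0.650, θ=0.144, ω=-0.905
apply F[5]=+7.843 → step 6: x=0.046, v=0.753, θ=0.125, ω=-1.051
apply F[6]=+3.200 → step 7: x=0.062, v=0.788, θ=0.103, ω=-1.075
apply F[7]=+0.390 → step 8: x=0.077, v=0.783, θ=0.082, ω=-1.030
apply F[8]=-1.249 → step 9: x=0.093, v=0.754, θ=0.063, ω=-0.948
apply F[9]=-2.155 → step 10: x=0.107, v=0.714, θ=0.045, ω=-0.851
apply F[10]=-2.615 → step 11: x=0.121, v=0.669, θ=0.029, ω=-0.750
apply F[11]=-2.810 → step 12: x=0.134, v=0.623, θ=0.015, ω=-0.653
apply F[12]=-2.853 → step 13: x=0.146, v=0.577, θ=0.002, ω=-0.563
apply F[13]=-2.813 → step 14: x=0.157, v=0.534, θ=-0.008, ω=-0.481
apply F[14]=-2.727 → step 15: x=0.167, v=0.493, θ=-0.017, ω=-0.407
apply F[15]=-2.621 → step 16: x=0.177, v=0.456, θ=-0.024, ω=-0.342
apply F[16]=-2.506 → step 17: x=0.186, v=0.420, θ=-0.031, ω=-0.285
apply F[17]=-2.390 → step 18: x=0.194, v=0.388, θ=-0.036, ω=-0.235
apply F[18]=-2.277 → step 19: x=0.201, v=0.358, θ=-0.040, ω=-0.192
apply F[19]=-2.169 → step 20: x=0.208, v=0.330, θ=-0.044, ω=-0.154
apply F[20]=-2.067 → step 21: x=0.214, v=0.304, θ=-0.046, ω=-0.121
apply F[21]=-1.971 → step 22: x=0.220, v=0.279, θ=-0.048, ω=-0.092
apply F[22]=-1.880 → step 23: x=0.226, v=0.257, θ=-0.050, ω=-0.067
apply F[23]=-1.794 → step 24: x=0.231, v=0.236, θ=-0.051, ω=-0.046
apply F[24]=-1.713 → step 25: x=0.235, v=0.216, θ=-0.052, ω=-0.028
apply F[25]=-1.638 → step 26: x=0.239, v=0.198, θ=-0.052, ω=-0.012
apply F[26]=-1.566 → step 27: x=0.243, v=0.181, θ=-0.052, ω=0.001
apply F[27]=-1.499 → step 28: x=0.246, v=0.164, θ=-0.052, ω=0.013
apply F[28]=-1.435 → step 29: x=0.250, v=0.149, θ=-0.052, ω=0.022
apply F[29]=-1.375 → step 30: x=0.252, v=0.135, θ=-0.051, ω=0.030
apply F[30]=-1.318 → step 31: x=0.255, v=0.121, θ=-0.051, ω=0.037
apply F[31]=-1.263 → step 32: x=0.257, v=0.108, θ=-0.050, ω=0.043
Max |angle| over trajectory = 0.188 rad; bound = 0.110 → exceeded.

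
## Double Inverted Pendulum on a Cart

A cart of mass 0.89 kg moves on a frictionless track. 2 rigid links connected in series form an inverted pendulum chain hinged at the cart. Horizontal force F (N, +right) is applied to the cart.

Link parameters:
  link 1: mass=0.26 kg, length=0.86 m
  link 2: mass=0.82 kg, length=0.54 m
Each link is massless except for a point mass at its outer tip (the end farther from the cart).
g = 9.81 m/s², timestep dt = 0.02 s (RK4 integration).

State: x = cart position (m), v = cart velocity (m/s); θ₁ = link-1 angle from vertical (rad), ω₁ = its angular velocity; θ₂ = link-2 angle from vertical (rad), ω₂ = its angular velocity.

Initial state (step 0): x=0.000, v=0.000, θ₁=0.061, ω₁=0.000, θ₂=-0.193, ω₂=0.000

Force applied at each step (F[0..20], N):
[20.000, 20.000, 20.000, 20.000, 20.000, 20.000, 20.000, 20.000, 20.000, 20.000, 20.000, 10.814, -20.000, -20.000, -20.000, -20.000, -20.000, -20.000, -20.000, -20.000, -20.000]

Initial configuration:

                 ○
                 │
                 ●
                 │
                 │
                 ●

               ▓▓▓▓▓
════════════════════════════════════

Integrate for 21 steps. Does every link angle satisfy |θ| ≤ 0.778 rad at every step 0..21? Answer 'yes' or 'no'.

apply F[0]=+20.000 → step 1: x=0.004, v=0.436, θ₁=0.058, ω₁=-0.328, θ₂=-0.197, ω₂=-0.356
apply F[1]=+20.000 → step 2: x=0.017, v=0.874, θ₁=0.048, ω₁=-0.667, θ₂=-0.207, ω₂=-0.700
apply F[2]=+20.000 → step 3: x=0.039, v=1.316, θ₁=0.031, ω₁=-1.027, θ₂=-0.224, ω₂=-1.015
apply F[3]=+20.000 → step 4: x=0.070, v=1.762, θ₁=0.007, ω₁=-1.419, θ₂=-0.247, ω₂=-1.287
apply F[4]=+20.000 → step 5: x=0.110, v=2.212, θ₁=-0.026, ω₁=-1.853, θ₂=-0.275, ω₂=-1.496
apply F[5]=+20.000 → step 6: x=0.159, v=2.665, θ₁=-0.068, ω₁=-2.337, θ₂=-0.307, ω₂=-1.622
apply F[6]=+20.000 → step 7: x=0.216, v=3.116, θ₁=-0.120, ω₁=-2.875, θ₂=-0.340, ω₂=-1.646
apply F[7]=+20.000 → step 8: x=0.283, v=3.554, θ₁=-0.183, ω₁=-3.460, θ₂=-0.372, ω₂=-1.557
apply F[8]=+20.000 → step 9: x=0.358, v=3.964, θ₁=-0.258, ω₁=-4.065, θ₂=-0.401, ω₂=-1.372
apply F[9]=+20.000 → step 10: x=0.441, v=4.323, θ₁=-0.346, ω₁=-4.633, θ₂=-0.427, ω₂=-1.160
apply F[10]=+20.000 → step 11: x=0.531, v=4.612, θ₁=-0.443, ω₁=-5.085, θ₂=-0.448, ω₂=-1.047
apply F[11]=+10.814 → step 12: x=0.624, v=4.670, θ₁=-0.546, ω₁=-5.211, θ₂=-0.470, ω₂=-1.135
apply F[12]=-20.000 → step 13: x=0.712, v=4.205, θ₁=-0.647, ω₁=-4.882, θ₂=-0.493, ω₂=-1.153
apply F[13]=-20.000 → step 14: x=0.792, v=3.774, θ₁=-0.742, ω₁=-4.657, θ₂=-0.516, ω₂=-1.118
apply F[14]=-20.000 → step 15: x=0.864, v=3.365, θ₁=-0.834, ω₁=-4.524, θ₂=-0.537, ω₂=-1.023
apply F[15]=-20.000 → step 16: x=0.927, v=2.969, θ₁=-0.924, ω₁=-4.468, θ₂=-0.556, ω₂=-0.880
apply F[16]=-20.000 → step 17: x=0.982, v=2.577, θ₁=-1.013, ω₁=-4.472, θ₂=-0.572, ω₂=-0.705
apply F[17]=-20.000 → step 18: x=1.030, v=2.184, θ₁=-1.103, ω₁=-4.524, θ₂=-0.584, ω₂=-0.517
apply F[18]=-20.000 → step 19: x=1.070, v=1.784, θ₁=-1.194, ω₁=-4.615, θ₂=-0.593, ω₂=-0.334
apply F[19]=-20.000 → step 20: x=1.101, v=1.375, θ₁=-1.288, ω₁=-4.737, θ₂=-0.598, ω₂=-0.173
apply F[20]=-20.000 → step 21: x=1.125, v=0.954, θ₁=-1.384, ω₁=-4.888, θ₂=-0.600, ω₂=-0.051
Max |angle| over trajectory = 1.384 rad; bound = 0.778 → exceeded.

Answer: no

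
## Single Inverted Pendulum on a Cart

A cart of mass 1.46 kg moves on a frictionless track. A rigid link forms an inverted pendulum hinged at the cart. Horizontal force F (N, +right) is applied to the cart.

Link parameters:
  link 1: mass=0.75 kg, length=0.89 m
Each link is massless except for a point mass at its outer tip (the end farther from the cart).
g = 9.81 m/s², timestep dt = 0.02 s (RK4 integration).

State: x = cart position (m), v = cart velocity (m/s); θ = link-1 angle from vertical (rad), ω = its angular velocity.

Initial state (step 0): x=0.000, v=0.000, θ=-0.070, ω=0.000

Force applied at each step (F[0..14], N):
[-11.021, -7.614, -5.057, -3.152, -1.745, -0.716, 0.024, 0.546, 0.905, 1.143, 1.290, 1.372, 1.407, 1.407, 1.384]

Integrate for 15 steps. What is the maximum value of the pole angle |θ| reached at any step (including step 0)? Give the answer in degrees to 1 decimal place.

apply F[0]=-11.021 → step 1: x=-0.001, v=-0.144, θ=-0.069, ω=0.146
apply F[1]=-7.614 → step 2: x=-0.005, v=-0.241, θ=-0.065, ω=0.240
apply F[2]=-5.057 → step 3: x=-0.011, v=-0.304, θ=-0.059, ω=0.297
apply F[3]=-3.152 → step 4: x=-0.017, v=-0.341, θ=-0.053, ω=0.327
apply F[4]=-1.745 → step 5: x=-0.024, v=-0.360, θ=-0.046, ω=0.337
apply F[5]=-0.716 → step 6: x=-0.031, v=-0.366, θ=-0.040, ω=0.334
apply F[6]=+0.024 → step 7: x=-0.039, v=-0.362, θ=-0.033, ω=0.321
apply F[7]=+0.546 → step 8: x=-0.046, v=-0.351, θ=-0.027, ω=0.303
apply F[8]=+0.905 → step 9: x=-0.053, v=-0.337, θ=-0.021, ω=0.281
apply F[9]=+1.143 → step 10: x=-0.059, v=-0.319, θ=-0.016, ω=0.257
apply F[10]=+1.290 → step 11: x=-0.066, v=-0.300, θ=-0.011, ω=0.233
apply F[11]=+1.372 → step 12: x=-0.071, v=-0.281, θ=-0.006, ω=0.209
apply F[12]=+1.407 → step 13: x=-0.077, v=-0.261, θ=-0.002, ω=0.186
apply F[13]=+1.407 → step 14: x=-0.082, v=-0.241, θ=0.001, ω=0.164
apply F[14]=+1.384 → step 15: x=-0.086, v=-0.223, θ=0.004, ω=0.144
Max |angle| over trajectory = 0.070 rad = 4.0°.

Answer: 4.0°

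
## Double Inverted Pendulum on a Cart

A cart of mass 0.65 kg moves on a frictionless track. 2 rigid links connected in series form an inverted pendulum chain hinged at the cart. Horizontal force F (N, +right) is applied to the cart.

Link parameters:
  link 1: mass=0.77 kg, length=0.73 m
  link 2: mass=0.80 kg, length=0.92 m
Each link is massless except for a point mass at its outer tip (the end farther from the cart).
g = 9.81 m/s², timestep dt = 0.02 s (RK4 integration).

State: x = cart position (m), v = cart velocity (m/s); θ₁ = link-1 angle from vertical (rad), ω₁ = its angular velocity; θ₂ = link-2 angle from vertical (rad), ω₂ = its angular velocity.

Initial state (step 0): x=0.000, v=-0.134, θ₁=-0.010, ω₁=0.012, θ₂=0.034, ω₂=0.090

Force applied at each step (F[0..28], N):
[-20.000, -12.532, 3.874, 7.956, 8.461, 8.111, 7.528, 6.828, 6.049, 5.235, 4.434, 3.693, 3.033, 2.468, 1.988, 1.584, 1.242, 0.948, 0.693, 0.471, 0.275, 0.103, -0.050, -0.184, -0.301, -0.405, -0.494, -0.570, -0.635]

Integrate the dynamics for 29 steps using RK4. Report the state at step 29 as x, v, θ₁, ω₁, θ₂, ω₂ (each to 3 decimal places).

apply F[0]=-20.000 → step 1: x=-0.009, v=-0.746, θ₁=-0.002, ω₁=0.837, θ₂=0.036, ω₂=0.108
apply F[1]=-12.532 → step 2: x=-0.028, v=-1.135, θ₁=0.020, ω₁=1.365, θ₂=0.038, ω₂=0.120
apply F[2]=+3.874 → step 3: x=-0.049, v=-1.030, θ₁=0.046, ω₁=1.229, θ₂=0.041, ω₂=0.122
apply F[3]=+7.956 → step 4: x=-0.068, v=-0.812, θ₁=0.068, ω₁=0.950, θ₂=0.043, ω₂=0.115
apply F[4]=+8.461 → step 5: x=-0.082, v=-0.589, θ₁=0.084, ω₁=0.676, θ₂=0.045, ω₂=0.100
apply F[5]=+8.111 → step 6: x=-0.091, v=-0.385, θ₁=0.095, ω₁=0.434, θ₂=0.047, ω₂=0.080
apply F[6]=+7.528 → step 7: x=-0.097, v=-0.204, θ₁=0.102, ω₁=0.229, θ₂=0.048, ω₂=0.056
apply F[7]=+6.828 → step 8: x=-0.100, v=-0.046, θ₁=0.105, ω₁=0.059, θ₂=0.049, ω₂=0.031
apply F[8]=+6.049 → step 9: x=-0.099, v=0.087, θ₁=0.105, ω₁=-0.078, θ₂=0.050, ω₂=0.005
apply F[9]=+5.235 → step 10: x=-0.096, v=0.197, θ₁=0.102, ω₁=-0.184, θ₂=0.050, ω₂=-0.020
apply F[10]=+4.434 → step 11: x=-0.092, v=0.285, θ₁=0.098, ω₁=-0.262, θ₂=0.049, ω₂=-0.042
apply F[11]=+3.693 → step 12: x=-0.085, v=0.352, θ₁=0.092, ω₁=-0.316, θ₂=0.048, ω₂=-0.063
apply F[12]=+3.033 → step 13: x=-0.078, v=0.403, θ₁=0.085, ω₁=-0.351, θ₂=0.046, ω₂=-0.081
apply F[13]=+2.468 → step 14: x=-0.069, v=0.441, θ₁=0.078, ω₁=-0.369, θ₂=0.045, ω₂=-0.097
apply F[14]=+1.988 → step 15: x=-0.060, v=0.467, θ₁=0.071, ω₁=-0.377, θ₂=0.043, ω₂=-0.110
apply F[15]=+1.584 → step 16: x=-0.051, v=0.484, θ₁=0.063, ω₁=-0.376, θ₂=0.040, ω₂=-0.121
apply F[16]=+1.242 → step 17: x=-0.041, v=0.495, θ₁=0.056, ω₁=-0.368, θ₂=0.038, ω₂=-0.130
apply F[17]=+0.948 → step 18: x=-0.031, v=0.500, θ₁=0.048, ω₁=-0.357, θ₂=0.035, ω₂=-0.136
apply F[18]=+0.693 → step 19: x=-0.021, v=0.500, θ₁=0.041, ω₁=-0.342, θ₂=0.032, ω₂=-0.141
apply F[19]=+0.471 → step 20: x=-0.011, v=0.497, θ₁=0.035, ω₁=-0.325, θ₂=0.029, ω₂=-0.144
apply F[20]=+0.275 → step 21: x=-0.001, v=0.490, θ₁=0.028, ω₁=-0.307, θ₂=0.027, ω₂=-0.146
apply F[21]=+0.103 → step 22: x=0.009, v=0.481, θ₁=0.022, ω₁=-0.288, θ₂=0.024, ω₂=-0.146
apply F[22]=-0.050 → step 23: x=0.018, v=0.471, θ₁=0.017, ω₁=-0.269, θ₂=0.021, ω₂=-0.145
apply F[23]=-0.184 → step 24: x=0.027, v=0.458, θ₁=0.012, ω₁=-0.249, θ₂=0.018, ω₂=-0.143
apply F[24]=-0.301 → step 25: x=0.036, v=0.445, θ₁=0.007, ω₁=-0.230, θ₂=0.015, ω₂=-0.139
apply F[25]=-0.405 → step 26: x=0.045, v=0.430, θ₁=0.003, ω₁=-0.211, θ₂=0.012, ω₂=-0.136
apply F[26]=-0.494 → step 27: x=0.054, v=0.415, θ₁=-0.002, ω₁=-0.193, θ₂=0.010, ω₂=-0.131
apply F[27]=-0.570 → step 28: x=0.062, v=0.399, θ₁=-0.005, ω₁=-0.175, θ₂=0.007, ω₂=-0.126
apply F[28]=-0.635 → step 29: x=0.069, v=0.382, θ₁=-0.009, ω₁=-0.158, θ₂=0.005, ω₂=-0.121

Answer: x=0.069, v=0.382, θ₁=-0.009, ω₁=-0.158, θ₂=0.005, ω₂=-0.121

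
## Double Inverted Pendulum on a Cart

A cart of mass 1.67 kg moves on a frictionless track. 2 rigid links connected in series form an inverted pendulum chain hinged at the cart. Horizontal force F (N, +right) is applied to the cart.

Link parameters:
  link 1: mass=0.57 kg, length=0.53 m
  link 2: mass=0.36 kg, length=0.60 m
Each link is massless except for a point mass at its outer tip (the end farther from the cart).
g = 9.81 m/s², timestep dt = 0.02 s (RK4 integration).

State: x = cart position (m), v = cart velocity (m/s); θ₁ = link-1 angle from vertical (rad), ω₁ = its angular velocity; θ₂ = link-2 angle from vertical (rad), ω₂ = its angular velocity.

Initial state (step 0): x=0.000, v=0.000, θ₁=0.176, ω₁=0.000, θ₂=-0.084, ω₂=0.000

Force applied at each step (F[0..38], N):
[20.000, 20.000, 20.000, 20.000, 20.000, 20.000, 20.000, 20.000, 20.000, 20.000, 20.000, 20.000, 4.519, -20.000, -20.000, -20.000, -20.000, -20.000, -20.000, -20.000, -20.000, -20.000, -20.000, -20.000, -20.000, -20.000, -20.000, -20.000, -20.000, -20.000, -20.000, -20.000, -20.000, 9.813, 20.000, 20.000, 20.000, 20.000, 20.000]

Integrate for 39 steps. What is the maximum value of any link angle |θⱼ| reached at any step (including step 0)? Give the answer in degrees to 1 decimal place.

Answer: 212.2°

Derivation:
apply F[0]=+20.000 → step 1: x=0.002, v=0.218, θ₁=0.173, ω₁=-0.275, θ₂=-0.086, ω₂=-0.155
apply F[1]=+20.000 → step 2: x=0.009, v=0.437, θ₁=0.165, ω₁=-0.556, θ₂=-0.090, ω₂=-0.306
apply F[2]=+20.000 → step 3: x=0.020, v=0.658, θ₁=0.151, ω₁=-0.847, θ₂=-0.098, ω₂=-0.452
apply F[3]=+20.000 → step 4: x=0.035, v=0.881, θ₁=0.131, ω₁=-1.155, θ₂=-0.108, ω₂=-0.587
apply F[4]=+20.000 → step 5: x=0.055, v=1.108, θ₁=0.105, ω₁=-1.485, θ₂=-0.121, ω₂=-0.709
apply F[5]=+20.000 → step 6: x=0.079, v=1.338, θ₁=0.071, ω₁=-1.842, θ₂=-0.136, ω₂=-0.814
apply F[6]=+20.000 → step 7: x=0.108, v=1.573, θ₁=0.031, ω₁=-2.231, θ₂=-0.154, ω₂=-0.898
apply F[7]=+20.000 → step 8: x=0.142, v=1.812, θ₁=-0.018, ω₁=-2.655, θ₂=-0.172, ω₂=-0.957
apply F[8]=+20.000 → step 9: x=0.181, v=2.054, θ₁=-0.076, ω₁=-3.114, θ₂=-0.192, ω₂=-0.991
apply F[9]=+20.000 → step 10: x=0.225, v=2.296, θ₁=-0.143, ω₁=-3.603, θ₂=-0.212, ω₂=-1.003
apply F[10]=+20.000 → step 11: x=0.273, v=2.534, θ₁=-0.220, ω₁=-4.112, θ₂=-0.232, ω₂=-1.002
apply F[11]=+20.000 → step 12: x=0.326, v=2.762, θ₁=-0.307, ω₁=-4.621, θ₂=-0.252, ω₂=-1.007
apply F[12]=+4.519 → step 13: x=0.381, v=2.803, θ₁=-0.402, ω₁=-4.813, θ₂=-0.272, ω₂=-1.025
apply F[13]=-20.000 → step 14: x=0.435, v=2.572, θ₁=-0.496, ω₁=-4.588, θ₂=-0.292, ω₂=-1.008
apply F[14]=-20.000 → step 15: x=0.484, v=2.350, θ₁=-0.586, ω₁=-4.434, θ₂=-0.312, ω₂=-0.969
apply F[15]=-20.000 → step 16: x=0.529, v=2.135, θ₁=-0.673, ω₁=-4.346, θ₂=-0.331, ω₂=-0.908
apply F[16]=-20.000 → step 17: x=0.570, v=1.924, θ₁=-0.760, ω₁=-4.318, θ₂=-0.348, ω₂=-0.830
apply F[17]=-20.000 → step 18: x=0.606, v=1.715, θ₁=-0.846, ω₁=-4.344, θ₂=-0.364, ω₂=-0.741
apply F[18]=-20.000 → step 19: x=0.638, v=1.506, θ₁=-0.934, ω₁=-4.417, θ₂=-0.378, ω₂=-0.646
apply F[19]=-20.000 → step 20: x=0.666, v=1.294, θ₁=-1.023, ω₁=-4.532, θ₂=-0.390, ω₂=-0.555
apply F[20]=-20.000 → step 21: x=0.690, v=1.077, θ₁=-1.115, ω₁=-4.686, θ₂=-0.400, ω₂=-0.476
apply F[21]=-20.000 → step 22: x=0.709, v=0.854, θ₁=-1.211, ω₁=-4.876, θ₂=-0.409, ω₂=-0.418
apply F[22]=-20.000 → step 23: x=0.724, v=0.621, θ₁=-1.311, ω₁=-5.101, θ₂=-0.417, ω₂=-0.392
apply F[23]=-20.000 → step 24: x=0.734, v=0.377, θ₁=-1.415, ω₁=-5.363, θ₂=-0.425, ω₂=-0.409
apply F[24]=-20.000 → step 25: x=0.739, v=0.120, θ₁=-1.526, ω₁=-5.664, θ₂=-0.434, ω₂=-0.484
apply F[25]=-20.000 → step 26: x=0.739, v=-0.153, θ₁=-1.642, ω₁=-6.012, θ₂=-0.445, ω₂=-0.633
apply F[26]=-20.000 → step 27: x=0.733, v=-0.444, θ₁=-1.766, ω₁=-6.414, θ₂=-0.460, ω₂=-0.875
apply F[27]=-20.000 → step 28: x=0.721, v=-0.757, θ₁=-1.899, ω₁=-6.883, θ₂=-0.481, ω₂=-1.236
apply F[28]=-20.000 → step 29: x=0.703, v=-1.093, θ₁=-2.042, ω₁=-7.431, θ₂=-0.510, ω₂=-1.751
apply F[29]=-20.000 → step 30: x=0.677, v=-1.457, θ₁=-2.197, ω₁=-8.072, θ₂=-0.552, ω₂=-2.463
apply F[30]=-20.000 → step 31: x=0.644, v=-1.848, θ₁=-2.366, ω₁=-8.813, θ₂=-0.611, ω₂=-3.429
apply F[31]=-20.000 → step 32: x=0.603, v=-2.257, θ₁=-2.550, ω₁=-9.638, θ₂=-0.691, ω₂=-4.714
apply F[32]=-20.000 → step 33: x=0.554, v=-2.665, θ₁=-2.751, ω₁=-10.475, θ₂=-0.802, ω₂=-6.367
apply F[33]=+9.813 → step 34: x=0.500, v=-2.675, θ₁=-2.962, ω₁=-10.517, θ₂=-0.950, ω₂=-8.411
apply F[34]=+20.000 → step 35: x=0.449, v=-2.469, θ₁=-3.166, ω₁=-9.818, θ₂=-1.137, ω₂=-10.251
apply F[35]=+20.000 → step 36: x=0.402, v=-2.196, θ₁=-3.351, ω₁=-8.564, θ₂=-1.356, ω₂=-11.588
apply F[36]=+20.000 → step 37: x=0.361, v=-1.907, θ₁=-3.506, ω₁=-6.894, θ₂=-1.597, ω₂=-12.394
apply F[37]=+20.000 → step 38: x=0.326, v=-1.632, θ₁=-3.625, ω₁=-4.976, θ₂=-1.849, ω₂=-12.794
apply F[38]=+20.000 → step 39: x=0.296, v=-1.373, θ₁=-3.704, ω₁=-2.931, θ₂=-2.107, ω₂=-12.989
Max |angle| over trajectory = 3.704 rad = 212.2°.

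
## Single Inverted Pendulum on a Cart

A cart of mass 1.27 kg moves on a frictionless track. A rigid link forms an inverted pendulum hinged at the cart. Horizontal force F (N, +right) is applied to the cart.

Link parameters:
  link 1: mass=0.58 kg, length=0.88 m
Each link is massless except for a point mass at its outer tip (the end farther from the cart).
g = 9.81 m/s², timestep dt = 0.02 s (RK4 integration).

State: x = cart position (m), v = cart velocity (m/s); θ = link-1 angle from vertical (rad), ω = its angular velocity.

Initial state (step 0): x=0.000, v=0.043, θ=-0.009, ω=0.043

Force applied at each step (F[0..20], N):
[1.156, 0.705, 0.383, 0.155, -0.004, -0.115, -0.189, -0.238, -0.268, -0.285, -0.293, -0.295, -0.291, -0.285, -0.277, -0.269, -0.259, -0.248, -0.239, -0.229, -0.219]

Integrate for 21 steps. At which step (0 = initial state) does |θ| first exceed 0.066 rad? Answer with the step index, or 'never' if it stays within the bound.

Answer: never

Derivation:
apply F[0]=+1.156 → step 1: x=0.001, v=0.062, θ=-0.008, ω=0.020
apply F[1]=+0.705 → step 2: x=0.002, v=0.074, θ=-0.008, ω=0.004
apply F[2]=+0.383 → step 3: x=0.004, v=0.081, θ=-0.008, ω=-0.005
apply F[3]=+0.155 → step 4: x=0.006, v=0.084, θ=-0.008, ω=-0.011
apply F[4]=-0.004 → step 5: x=0.007, v=0.084, θ=-0.009, ω=-0.013
apply F[5]=-0.115 → step 6: x=0.009, v=0.083, θ=-0.009, ω=-0.014
apply F[6]=-0.189 → step 7: x=0.011, v=0.081, θ=-0.009, ω=-0.014
apply F[7]=-0.238 → step 8: x=0.012, v=0.078, θ=-0.009, ω=-0.012
apply F[8]=-0.268 → step 9: x=0.014, v=0.075, θ=-0.010, ω=-0.011
apply F[9]=-0.285 → step 10: x=0.015, v=0.071, θ=-0.010, ω=-0.009
apply F[10]=-0.293 → step 11: x=0.017, v=0.068, θ=-0.010, ω=-0.007
apply F[11]=-0.295 → step 12: x=0.018, v=0.064, θ=-0.010, ω=-0.005
apply F[12]=-0.291 → step 13: x=0.019, v=0.060, θ=-0.010, ω=-0.003
apply F[13]=-0.285 → step 14: x=0.020, v=0.057, θ=-0.010, ω=-0.001
apply F[14]=-0.277 → step 15: x=0.021, v=0.053, θ=-0.010, ω=0.001
apply F[15]=-0.269 → step 16: x=0.022, v=0.050, θ=-0.010, ω=0.002
apply F[16]=-0.259 → step 17: x=0.023, v=0.047, θ=-0.010, ω=0.004
apply F[17]=-0.248 → step 18: x=0.024, v=0.044, θ=-0.010, ω=0.005
apply F[18]=-0.239 → step 19: x=0.025, v=0.041, θ=-0.010, ω=0.006
apply F[19]=-0.229 → step 20: x=0.026, v=0.038, θ=-0.010, ω=0.007
apply F[20]=-0.219 → step 21: x=0.027, v=0.035, θ=-0.010, ω=0.007
max |θ| = 0.010 ≤ 0.066 over all 22 states.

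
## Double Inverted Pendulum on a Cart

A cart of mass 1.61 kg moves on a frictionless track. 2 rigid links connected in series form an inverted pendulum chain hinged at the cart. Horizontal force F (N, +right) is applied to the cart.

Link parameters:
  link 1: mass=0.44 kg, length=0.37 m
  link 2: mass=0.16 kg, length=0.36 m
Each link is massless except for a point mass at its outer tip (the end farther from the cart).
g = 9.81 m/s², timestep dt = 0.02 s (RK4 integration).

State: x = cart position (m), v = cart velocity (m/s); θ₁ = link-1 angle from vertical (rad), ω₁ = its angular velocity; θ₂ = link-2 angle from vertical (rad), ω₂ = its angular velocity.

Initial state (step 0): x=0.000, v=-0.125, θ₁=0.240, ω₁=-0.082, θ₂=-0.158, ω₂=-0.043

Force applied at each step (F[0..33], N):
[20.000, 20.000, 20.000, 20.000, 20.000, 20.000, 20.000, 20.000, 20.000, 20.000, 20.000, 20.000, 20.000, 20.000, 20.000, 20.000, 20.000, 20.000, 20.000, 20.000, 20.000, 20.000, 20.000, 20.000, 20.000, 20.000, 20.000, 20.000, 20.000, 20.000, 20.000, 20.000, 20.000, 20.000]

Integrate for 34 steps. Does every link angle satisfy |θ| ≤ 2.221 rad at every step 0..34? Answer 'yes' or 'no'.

apply F[0]=+20.000 → step 1: x=-0.000, v=0.103, θ₁=0.234, ω₁=-0.475, θ₂=-0.162, ω₂=-0.382
apply F[1]=+20.000 → step 2: x=0.004, v=0.332, θ₁=0.221, ω₁=-0.880, θ₂=-0.173, ω₂=-0.713
apply F[2]=+20.000 → step 3: x=0.013, v=0.564, θ₁=0.199, ω₁=-1.307, θ₂=-0.191, ω₂=-1.029
apply F[3]=+20.000 → step 4: x=0.027, v=0.798, θ₁=0.168, ω₁=-1.765, θ₂=-0.214, ω₂=-1.322
apply F[4]=+20.000 → step 5: x=0.045, v=1.036, θ₁=0.128, ω₁=-2.263, θ₂=-0.243, ω₂=-1.582
apply F[5]=+20.000 → step 6: x=0.068, v=1.279, θ₁=0.078, ω₁=-2.813, θ₂=-0.277, ω₂=-1.798
apply F[6]=+20.000 → step 7: x=0.096, v=1.525, θ₁=0.015, ω₁=-3.419, θ₂=-0.315, ω₂=-1.956
apply F[7]=+20.000 → step 8: x=0.129, v=1.774, θ₁=-0.060, ω₁=-4.087, θ₂=-0.355, ω₂=-2.047
apply F[8]=+20.000 → step 9: x=0.167, v=2.023, θ₁=-0.149, ω₁=-4.812, θ₂=-0.396, ω₂=-2.063
apply F[9]=+20.000 → step 10: x=0.210, v=2.266, θ₁=-0.252, ω₁=-5.579, θ₂=-0.437, ω₂=-2.013
apply F[10]=+20.000 → step 11: x=0.258, v=2.497, θ₁=-0.372, ω₁=-6.359, θ₂=-0.477, ω₂=-1.931
apply F[11]=+20.000 → step 12: x=0.310, v=2.705, θ₁=-0.507, ω₁=-7.107, θ₂=-0.514, ω₂=-1.878
apply F[12]=+20.000 → step 13: x=0.366, v=2.881, θ₁=-0.656, ω₁=-7.780, θ₂=-0.552, ω₂=-1.943
apply F[13]=+20.000 → step 14: x=0.425, v=3.021, θ₁=-0.817, ω₁=-8.343, θ₂=-0.594, ω₂=-2.212
apply F[14]=+20.000 → step 15: x=0.486, v=3.124, θ₁=-0.989, ω₁=-8.790, θ₂=-0.643, ω₂=-2.745
apply F[15]=+20.000 → step 16: x=0.550, v=3.192, θ₁=-1.168, ω₁=-9.130, θ₂=-0.705, ω₂=-3.565
apply F[16]=+20.000 → step 17: x=0.614, v=3.232, θ₁=-1.353, ω₁=-9.377, θ₂=-0.787, ω₂=-4.665
apply F[17]=+20.000 → step 18: x=0.679, v=3.249, θ₁=-1.542, ω₁=-9.535, θ₂=-0.894, ω₂=-6.022
apply F[18]=+20.000 → step 19: x=0.744, v=3.251, θ₁=-1.734, ω₁=-9.592, θ₂=-1.030, ω₂=-7.607
apply F[19]=+20.000 → step 20: x=0.809, v=3.243, θ₁=-1.925, ω₁=-9.516, θ₂=-1.199, ω₂=-9.382
apply F[20]=+20.000 → step 21: x=0.873, v=3.235, θ₁=-2.113, ω₁=-9.264, θ₂=-1.406, ω₂=-11.295
apply F[21]=+20.000 → step 22: x=0.938, v=3.235, θ₁=-2.294, ω₁=-8.800, θ₂=-1.651, ω₂=-13.267
apply F[22]=+20.000 → step 23: x=1.003, v=3.250, θ₁=-2.464, ω₁=-8.141, θ₂=-1.936, ω₂=-15.175
apply F[23]=+20.000 → step 24: x=1.068, v=3.288, θ₁=-2.619, ω₁=-7.395, θ₂=-2.257, ω₂=-16.822
apply F[24]=+20.000 → step 25: x=1.135, v=3.357, θ₁=-2.761, ω₁=-6.784, θ₂=-2.605, ω₂=-17.903
apply F[25]=+20.000 → step 26: x=1.203, v=3.471, θ₁=-2.893, ω₁=-6.538, θ₂=-2.967, ω₂=-18.086
apply F[26]=+20.000 → step 27: x=1.274, v=3.643, θ₁=-3.025, ω₁=-6.677, θ₂=-3.322, ω₂=-17.304
apply F[27]=+20.000 → step 28: x=1.349, v=3.873, θ₁=-3.161, ω₁=-6.977, θ₂=-3.654, ω₂=-15.867
apply F[28]=+20.000 → step 29: x=1.429, v=4.148, θ₁=-3.303, ω₁=-7.190, θ₂=-3.955, ω₂=-14.186
apply F[29]=+20.000 → step 30: x=1.515, v=4.453, θ₁=-3.448, ω₁=-7.193, θ₂=-4.222, ω₂=-12.549
apply F[30]=+20.000 → step 31: x=1.607, v=4.772, θ₁=-3.590, ω₁=-6.981, θ₂=-4.458, ω₂=-11.109
apply F[31]=+20.000 → step 32: x=1.706, v=5.093, θ₁=-3.726, ω₁=-6.605, θ₂=-4.668, ω₂=-9.928
apply F[32]=+20.000 → step 33: x=1.811, v=5.407, θ₁=-3.853, ω₁=-6.126, θ₂=-4.857, ω₂=-9.015
apply F[33]=+20.000 → step 34: x=1.922, v=5.708, θ₁=-3.970, ω₁=-5.596, θ₂=-5.031, ω₂=-8.351
Max |angle| over trajectory = 5.031 rad; bound = 2.221 → exceeded.

Answer: no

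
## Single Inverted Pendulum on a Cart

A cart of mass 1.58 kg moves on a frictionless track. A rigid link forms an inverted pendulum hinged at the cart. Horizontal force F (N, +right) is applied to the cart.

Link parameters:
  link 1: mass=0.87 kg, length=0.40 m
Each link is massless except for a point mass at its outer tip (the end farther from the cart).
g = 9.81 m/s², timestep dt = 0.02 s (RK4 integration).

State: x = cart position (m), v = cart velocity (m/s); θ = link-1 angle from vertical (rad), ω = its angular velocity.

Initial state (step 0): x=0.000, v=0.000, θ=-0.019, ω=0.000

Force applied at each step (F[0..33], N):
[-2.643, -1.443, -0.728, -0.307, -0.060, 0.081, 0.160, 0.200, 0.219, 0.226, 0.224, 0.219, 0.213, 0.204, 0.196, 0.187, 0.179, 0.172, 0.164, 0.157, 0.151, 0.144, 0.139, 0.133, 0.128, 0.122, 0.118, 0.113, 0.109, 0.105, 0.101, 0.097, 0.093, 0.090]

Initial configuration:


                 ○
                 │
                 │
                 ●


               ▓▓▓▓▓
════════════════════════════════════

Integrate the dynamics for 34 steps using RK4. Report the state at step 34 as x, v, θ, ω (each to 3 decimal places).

apply F[0]=-2.643 → step 1: x=-0.000, v=-0.031, θ=-0.018, ω=0.069
apply F[1]=-1.443 → step 2: x=-0.001, v=-0.048, θ=-0.017, ω=0.102
apply F[2]=-0.728 → step 3: x=-0.002, v=-0.055, θ=-0.014, ω=0.113
apply F[3]=-0.307 → step 4: x=-0.003, v=-0.058, θ=-0.012, ω=0.112
apply F[4]=-0.060 → step 5: x=-0.004, v=-0.057, θ=-0.010, ω=0.106
apply F[5]=+0.081 → step 6: x=-0.006, v=-0.055, θ=-0.008, ω=0.097
apply F[6]=+0.160 → step 7: x=-0.007, v=-0.053, θ=-0.006, ω=0.086
apply F[7]=+0.200 → step 8: x=-0.008, v=-0.049, θ=-0.005, ω=0.076
apply F[8]=+0.219 → step 9: x=-0.009, v=-0.046, θ=-0.003, ω=0.066
apply F[9]=+0.226 → step 10: x=-0.009, v=-0.043, θ=-0.002, ω=0.057
apply F[10]=+0.224 → step 11: x=-0.010, v=-0.040, θ=-0.001, ω=0.049
apply F[11]=+0.219 → step 12: x=-0.011, v=-0.037, θ=0.000, ω=0.041
apply F[12]=+0.213 → step 13: x=-0.012, v=-0.035, θ=0.001, ω=0.035
apply F[13]=+0.204 → step 14: x=-0.012, v=-0.032, θ=0.001, ω=0.029
apply F[14]=+0.196 → step 15: x=-0.013, v=-0.030, θ=0.002, ω=0.024
apply F[15]=+0.187 → step 16: x=-0.014, v=-0.028, θ=0.002, ω=0.020
apply F[16]=+0.179 → step 17: x=-0.014, v=-0.026, θ=0.003, ω=0.016
apply F[17]=+0.172 → step 18: x=-0.015, v=-0.024, θ=0.003, ω=0.013
apply F[18]=+0.164 → step 19: x=-0.015, v=-0.022, θ=0.003, ω=0.011
apply F[19]=+0.157 → step 20: x=-0.016, v=-0.021, θ=0.003, ω=0.008
apply F[20]=+0.151 → step 21: x=-0.016, v=-0.019, θ=0.004, ω=0.006
apply F[21]=+0.144 → step 22: x=-0.016, v=-0.018, θ=0.004, ω=0.004
apply F[22]=+0.139 → step 23: x=-0.017, v=-0.016, θ=0.004, ω=0.003
apply F[23]=+0.133 → step 24: x=-0.017, v=-0.015, θ=0.004, ω=0.001
apply F[24]=+0.128 → step 25: x=-0.017, v=-0.014, θ=0.004, ω=0.000
apply F[25]=+0.122 → step 26: x=-0.018, v=-0.013, θ=0.004, ω=-0.001
apply F[26]=+0.118 → step 27: x=-0.018, v=-0.012, θ=0.004, ω=-0.001
apply F[27]=+0.113 → step 28: x=-0.018, v=-0.011, θ=0.004, ω=-0.002
apply F[28]=+0.109 → step 29: x=-0.018, v=-0.010, θ=0.004, ω=-0.003
apply F[29]=+0.105 → step 30: x=-0.018, v=-0.009, θ=0.004, ω=-0.003
apply F[30]=+0.101 → step 31: x=-0.019, v=-0.008, θ=0.004, ω=-0.003
apply F[31]=+0.097 → step 32: x=-0.019, v=-0.007, θ=0.004, ω=-0.004
apply F[32]=+0.093 → step 33: x=-0.019, v=-0.006, θ=0.004, ω=-0.004
apply F[33]=+0.090 → step 34: x=-0.019, v=-0.005, θ=0.003, ω=-0.004

Answer: x=-0.019, v=-0.005, θ=0.003, ω=-0.004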